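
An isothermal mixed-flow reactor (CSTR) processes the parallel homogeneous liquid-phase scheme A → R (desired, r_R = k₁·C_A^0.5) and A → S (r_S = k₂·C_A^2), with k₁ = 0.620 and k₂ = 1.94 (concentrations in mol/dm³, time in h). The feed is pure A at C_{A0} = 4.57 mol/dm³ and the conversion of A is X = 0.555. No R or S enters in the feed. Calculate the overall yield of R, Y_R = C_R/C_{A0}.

Exit C_A = C_{A0}(1−X) = 4.57×0.445 = 2.034 mol/dm³.
In a CSTR the entire volume is at exit conditions, so r_R = 0.620×2.034^0.5 = 0.8842 and r_S = 1.94×2.034^2 = 8.023.
Fraction of consumed A going to R: r_R/(r_R+r_S) = 0.09926.
C_R = 0.09926·C_{A0}·X = 0.09926×4.57×0.555 = 0.252 mol/dm³; Y_R = C_R/C_{A0} = 0.0551.

0.0551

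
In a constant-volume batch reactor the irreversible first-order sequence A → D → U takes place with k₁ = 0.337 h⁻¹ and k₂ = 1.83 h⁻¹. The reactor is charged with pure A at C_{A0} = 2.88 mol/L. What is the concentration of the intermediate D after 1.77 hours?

For first-order series with pure A initially, C_D(t) = k₁C_{A0}/(k₂−k₁)·(e^(−k₁t) − e^(−k₂t)).
e^(−k₁t) = e^(−0.337×1.77) = e^(−0.5965) = 0.5507; e^(−k₂t) = e^(−3.239) = 0.03920.
C_D = 0.337×2.88/(1.83−0.337) × (0.5507−0.03920) = 0.6501×0.5115 = 0.3325 mol/L.

0.333 mol/L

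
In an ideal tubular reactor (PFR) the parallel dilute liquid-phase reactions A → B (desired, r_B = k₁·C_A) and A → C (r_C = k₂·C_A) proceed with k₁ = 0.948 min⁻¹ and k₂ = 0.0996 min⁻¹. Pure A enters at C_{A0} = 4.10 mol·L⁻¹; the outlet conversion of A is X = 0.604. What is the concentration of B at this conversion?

C_A = C_{A0}(1−X) = 1.624 mol·L⁻¹.
Both paths are first order in A, so the instantaneous fraction to B is constant: dC_B/d(−C_A) = k₁/(k₁+k₂) = 0.9049.
C_B = 0.9049·(C_{A0}−C_A) = 0.9049×2.476 = 2.24 mol·L⁻¹.

2.24 mol·L⁻¹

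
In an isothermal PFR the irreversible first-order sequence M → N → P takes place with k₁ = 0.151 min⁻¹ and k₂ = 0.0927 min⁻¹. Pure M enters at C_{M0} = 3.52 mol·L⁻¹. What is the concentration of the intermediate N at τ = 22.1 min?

0.851 mol·L⁻¹

The intermediate concentration in a first-order A→B→C sequence is C_N = k₁C_{M0}(e^(−k₁τ) − e^(−k₂τ))/(k₂−k₁).
e^(−k₁τ) = e^(−0.151×22.1) = e^(−3.337) = 0.03554; e^(−k₂τ) = e^(−2.049) = 0.1289.
C_N = 0.151×3.52/(0.0927−0.151) × (0.03554−0.1289) = (-9.117)×(-0.09337) = 0.8512 mol·L⁻¹.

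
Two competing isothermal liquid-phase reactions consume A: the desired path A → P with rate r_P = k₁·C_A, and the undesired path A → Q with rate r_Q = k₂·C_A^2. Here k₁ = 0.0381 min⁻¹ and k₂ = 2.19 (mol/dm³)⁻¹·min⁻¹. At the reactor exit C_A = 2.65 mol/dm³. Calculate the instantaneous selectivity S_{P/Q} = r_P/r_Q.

S_{P/Q} = r_P/r_Q = (k₁·C_A)/(k₂·C_A^2) = (k₁/k₂)·C_A⁻¹.
= (0.0381×2.650) / (2.19×2.650^2) = 0.1010/15.38 = 0.00657.
The undesired path is higher order in A, so low C_A (CSTR or dilute feed) favours P.

0.00657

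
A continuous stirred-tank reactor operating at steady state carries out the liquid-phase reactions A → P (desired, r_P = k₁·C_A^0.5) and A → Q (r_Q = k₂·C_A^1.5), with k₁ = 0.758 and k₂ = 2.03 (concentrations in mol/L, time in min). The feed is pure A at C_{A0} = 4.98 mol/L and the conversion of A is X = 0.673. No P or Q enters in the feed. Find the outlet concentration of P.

0.625 mol/L

Exit C_A = C_{A0}(1−X) = 4.98×0.327 = 1.628 mol/L.
Rates in a CSTR are evaluated at the outlet concentration: r_P = 0.758×1.628^0.5 = 0.9673, r_Q = 2.03×1.628^1.5 = 4.219.
Fraction of consumed A going to P: r_P/(r_P+r_Q) = 0.1865.
C_P = 0.1865·C_{A0}·X = 0.1865×4.98×0.673 = 0.625 mol/L.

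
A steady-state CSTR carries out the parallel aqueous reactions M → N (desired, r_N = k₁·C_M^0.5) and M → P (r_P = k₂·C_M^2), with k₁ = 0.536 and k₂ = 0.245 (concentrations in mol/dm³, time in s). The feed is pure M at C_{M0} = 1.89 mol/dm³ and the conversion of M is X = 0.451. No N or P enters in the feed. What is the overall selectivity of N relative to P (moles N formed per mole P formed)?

2.07

Exit C_M = C_{M0}(1−X) = 1.89×0.549 = 1.038 mol/dm³.
In a CSTR the entire volume is at exit conditions, so r_N = 0.536×1.038^0.5 = 0.5460 and r_P = 0.245×1.038^2 = 0.2638.
Overall selectivity = C_N/C_P = r_Nτ/(r_Pτ) = r_N/r_P = 2.07.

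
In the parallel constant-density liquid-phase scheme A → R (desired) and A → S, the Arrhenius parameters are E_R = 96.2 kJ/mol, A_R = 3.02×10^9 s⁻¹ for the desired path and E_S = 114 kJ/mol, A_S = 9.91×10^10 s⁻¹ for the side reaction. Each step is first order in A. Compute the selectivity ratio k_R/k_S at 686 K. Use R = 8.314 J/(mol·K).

0.691

k_R/k_S = (A_R/A_S)·exp[−(E_R−E_S)/(RT)] = (A_R/A_S)·exp[(E_S−E_R)/(RT)].
(E_S−E_R)/(RT) = (114−96.2)×10³/(8.314×686) = 17800/5703 = 3.121.
k_R/k_S = (3.02×10^9/9.91×10^10)·exp(3.121) = 0.03047 × 22.67 = 0.691.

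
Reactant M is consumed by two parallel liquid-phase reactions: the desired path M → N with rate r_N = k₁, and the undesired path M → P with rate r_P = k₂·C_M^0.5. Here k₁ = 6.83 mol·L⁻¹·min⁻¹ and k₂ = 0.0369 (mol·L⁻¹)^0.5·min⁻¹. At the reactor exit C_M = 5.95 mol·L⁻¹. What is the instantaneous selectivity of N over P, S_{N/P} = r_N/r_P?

75.9

S_{N/P} = r_N/r_P = (k₁)/(k₂·C_M^0.5) = (k₁/k₂)·C_M^-0.5.
= (6.83) / (0.0369×5.950^0.5) = 6.830/0.09001 = 75.9.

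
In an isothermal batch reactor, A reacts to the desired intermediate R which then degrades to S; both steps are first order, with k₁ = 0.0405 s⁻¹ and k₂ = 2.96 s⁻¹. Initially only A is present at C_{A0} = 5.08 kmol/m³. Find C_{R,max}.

For a first-order series the maximum intermediate yield is C_{R,max}/C_{A0} = (k₁/k₂)^[k₂/(k₂−k₁)].
= (0.0405/2.96)^(2.96/(2.96−0.0405)) = (0.01368)^(1.014) = 0.01289.
C_{R,max} = 0.01289×5.08 = 0.0655 kmol/m³.

0.0655 kmol/m³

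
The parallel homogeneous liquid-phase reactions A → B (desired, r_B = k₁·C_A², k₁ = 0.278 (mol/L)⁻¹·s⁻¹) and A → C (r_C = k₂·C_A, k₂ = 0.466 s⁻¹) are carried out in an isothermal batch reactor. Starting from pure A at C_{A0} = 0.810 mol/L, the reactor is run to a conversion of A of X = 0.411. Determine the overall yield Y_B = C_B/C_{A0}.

0.114

C_A = C_{A0}(1−X) = 0.4771 mol/L.
Along a PFR/batch, dC_C/dC_A = −r_C/(r_B+r_C) = −k₂/(k₂+k₁·C_A).
Integrating from C_{A0} to C_A: C_C = (0.466/0.278)·ln[(0.466+0.278·0.810)/(0.466+0.278·0.477)] = 1.676·ln(0.6912/0.5986) = 0.2410 mol/L.
Then C_B = (C_{A0}−C_A) − C_C = 0.3329 − 0.2410 = 0.09194 mol/L.
Y_B = C_B/C_{A0} = 0.09194/0.810 = 0.114.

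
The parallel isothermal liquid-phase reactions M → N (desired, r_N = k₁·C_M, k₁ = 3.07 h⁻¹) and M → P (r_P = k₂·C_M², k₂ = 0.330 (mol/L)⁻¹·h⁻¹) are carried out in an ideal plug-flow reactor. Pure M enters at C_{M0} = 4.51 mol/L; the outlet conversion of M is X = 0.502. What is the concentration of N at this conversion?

1.67 mol/L

C_M = C_{M0}(1−X) = 2.246 mol/L.
Along a PFR/batch, dC_N/dC_M = −r_N/(r_N+r_P) = −k₁/(k₁+k₂·C_M).
Integrating from C_{M0} to C_M: C_N = (3.07/0.330)·ln[(3.07+0.330·4.51)/(3.07+0.330·2.25)] = 9.303·ln(4.558/3.811) = 1.665 mol/L.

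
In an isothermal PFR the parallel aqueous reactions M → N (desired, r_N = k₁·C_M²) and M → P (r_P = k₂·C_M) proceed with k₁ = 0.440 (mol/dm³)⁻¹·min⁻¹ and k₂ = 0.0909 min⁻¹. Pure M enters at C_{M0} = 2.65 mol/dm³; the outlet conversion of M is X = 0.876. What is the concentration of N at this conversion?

1.98 mol/dm³

C_M = C_{M0}(1−X) = 0.3286 mol/dm³.
Along a PFR/batch, dC_P/dC_M = −r_P/(r_N+r_P) = −k₂/(k₂+k₁·C_M).
Integrating from C_{M0} to C_M: C_P = (0.0909/0.440)·ln[(0.0909+0.440·2.65)/(0.0909+0.440·0.329)] = 0.2066·ln(1.257/0.2355) = 0.3460 mol/dm³.
Then C_N = (C_{M0}−C_M) − C_P = 2.321 − 0.3460 = 1.975 mol/dm³.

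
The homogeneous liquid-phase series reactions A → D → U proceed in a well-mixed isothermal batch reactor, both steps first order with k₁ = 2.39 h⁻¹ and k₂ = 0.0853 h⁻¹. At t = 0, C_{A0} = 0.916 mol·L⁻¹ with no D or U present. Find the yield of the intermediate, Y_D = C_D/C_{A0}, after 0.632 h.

The intermediate concentration in a first-order A→B→C sequence is C_D = k₁C_{A0}(e^(−k₁t) − e^(−k₂t))/(k₂−k₁).
e^(−k₁t) = e^(−2.39×0.632) = e^(−1.510) = 0.2208; e^(−k₂t) = e^(−0.05391) = 0.9475.
C_D = 2.39×0.916/(0.0853−2.39) × (0.2208−0.9475) = (-0.9499)×(-0.7267) = 0.6903 mol·L⁻¹.
Y_D = C_D/C_{A0} = 0.6903/0.916 = 0.754.

0.754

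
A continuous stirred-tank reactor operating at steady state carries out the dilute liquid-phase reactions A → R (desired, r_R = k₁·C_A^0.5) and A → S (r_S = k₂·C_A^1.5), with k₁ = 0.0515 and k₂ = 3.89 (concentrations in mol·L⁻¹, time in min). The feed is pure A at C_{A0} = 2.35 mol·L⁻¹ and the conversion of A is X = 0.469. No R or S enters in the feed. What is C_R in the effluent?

Exit C_A = C_{A0}(1−X) = 2.35×0.531 = 1.248 mol·L⁻¹.
Rates in a CSTR are evaluated at the outlet concentration: r_R = 0.0515×1.248^0.5 = 0.05753, r_S = 3.89×1.248^1.5 = 5.422.
Fraction of consumed A going to R: r_R/(r_R+r_S) = 0.01050.
C_R = 0.01050·C_{A0}·X = 0.01050×2.35×0.469 = 0.0116 mol·L⁻¹.

0.0116 mol·L⁻¹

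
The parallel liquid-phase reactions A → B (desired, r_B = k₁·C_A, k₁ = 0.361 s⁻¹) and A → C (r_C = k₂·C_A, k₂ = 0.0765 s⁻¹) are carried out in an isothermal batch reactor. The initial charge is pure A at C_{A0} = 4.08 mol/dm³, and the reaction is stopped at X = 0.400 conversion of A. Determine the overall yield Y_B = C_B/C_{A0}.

C_A = C_{A0}(1−X) = 2.448 mol/dm³.
Both paths are first order in A, so the instantaneous fraction to B is constant: dC_B/d(−C_A) = k₁/(k₁+k₂) = 0.8251.
C_B = 0.8251·(C_{A0}−C_A) = 0.8251×1.632 = 1.35 mol/dm³.
Y_B = C_B/C_{A0} = 1.347/4.08 = 0.330.

0.330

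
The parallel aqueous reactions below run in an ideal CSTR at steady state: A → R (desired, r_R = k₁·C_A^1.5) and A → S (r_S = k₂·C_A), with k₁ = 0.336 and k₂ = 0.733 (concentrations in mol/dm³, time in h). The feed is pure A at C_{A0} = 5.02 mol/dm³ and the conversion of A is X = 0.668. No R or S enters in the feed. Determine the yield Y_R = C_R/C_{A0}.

Exit C_A = C_{A0}(1−X) = 5.02×0.332 = 1.667 mol/dm³.
Rates in a CSTR are evaluated at the outlet concentration: r_R = 0.336×1.667^1.5 = 0.7229, r_S = 0.733×1.667 = 1.222.
Fraction of consumed A going to R: r_R/(r_R+r_S) = 0.3718.
C_R = 0.3718·C_{A0}·X = 0.3718×5.02×0.668 = 1.25 mol/dm³; Y_R = C_R/C_{A0} = 0.248.

0.248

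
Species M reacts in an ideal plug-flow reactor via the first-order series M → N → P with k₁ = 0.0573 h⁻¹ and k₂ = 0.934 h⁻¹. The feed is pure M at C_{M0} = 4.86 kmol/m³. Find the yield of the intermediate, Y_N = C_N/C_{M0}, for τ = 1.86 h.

0.0472

The intermediate concentration in a first-order A→B→C sequence is C_N = k₁C_{M0}(e^(−k₁τ) − e^(−k₂τ))/(k₂−k₁).
e^(−k₁τ) = e^(−0.0573×1.86) = e^(−0.1066) = 0.8989; e^(−k₂τ) = e^(−1.737) = 0.1760.
C_N = 0.0573×4.86/(0.934−0.0573) × (0.8989−0.1760) = 0.3176×0.7229 = 0.2296 kmol/m³.
Y_N = C_N/C_{M0} = 0.2296/4.86 = 0.0472.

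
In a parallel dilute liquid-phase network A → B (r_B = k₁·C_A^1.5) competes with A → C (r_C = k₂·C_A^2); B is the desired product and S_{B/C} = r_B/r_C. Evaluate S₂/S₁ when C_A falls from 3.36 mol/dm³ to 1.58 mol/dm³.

1.46

S_{B/C} = (k₁/k₂)·C_A^-0.5, so S₂/S₁ = (C_{A,2}/C_{A,1})^-0.5.
= (1.58/3.36)^(-0.5) = (0.4702)^(-0.5) = 1.46.
Selectivity toward B rises as C_A falls — low-concentration operation is favoured.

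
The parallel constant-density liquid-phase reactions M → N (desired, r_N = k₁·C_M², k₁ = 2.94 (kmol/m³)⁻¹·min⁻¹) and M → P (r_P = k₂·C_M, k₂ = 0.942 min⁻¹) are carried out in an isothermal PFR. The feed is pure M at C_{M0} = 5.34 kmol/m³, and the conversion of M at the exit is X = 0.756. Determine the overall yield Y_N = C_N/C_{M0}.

0.681

C_M = C_{M0}(1−X) = 1.303 kmol/m³.
Along a PFR/batch, dC_P/dC_M = −r_P/(r_N+r_P) = −k₂/(k₂+k₁·C_M).
Integrating from C_{M0} to C_M: C_P = (0.942/2.94)·ln[(0.942+2.94·5.34)/(0.942+2.94·1.30)] = 0.3204·ln(16.64/4.773) = 0.4002 kmol/m³.
Then C_N = (C_{M0}−C_M) − C_P = 4.037 − 0.4002 = 3.637 kmol/m³.
Y_N = C_N/C_{M0} = 3.637/5.34 = 0.681.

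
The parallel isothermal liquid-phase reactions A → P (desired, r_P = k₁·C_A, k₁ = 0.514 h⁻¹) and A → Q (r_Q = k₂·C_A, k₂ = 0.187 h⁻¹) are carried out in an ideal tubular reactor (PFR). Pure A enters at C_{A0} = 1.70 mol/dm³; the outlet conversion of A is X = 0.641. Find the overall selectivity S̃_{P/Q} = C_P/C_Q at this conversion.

2.75

C_A = C_{A0}(1−X) = 0.6103 mol/dm³.
Both paths are first order in A, so the instantaneous fraction to P is constant: dC_P/d(−C_A) = k₁/(k₁+k₂) = 0.7332.
C_P = 0.7332·(C_{A0}−C_A) = 0.7332×1.090 = 0.799 mol/dm³.
C_Q = (C_{A0}−C_A)−C_P = 0.2907 mol/dm³; S̃_{P/Q} = 0.7990/0.2907 = 2.75.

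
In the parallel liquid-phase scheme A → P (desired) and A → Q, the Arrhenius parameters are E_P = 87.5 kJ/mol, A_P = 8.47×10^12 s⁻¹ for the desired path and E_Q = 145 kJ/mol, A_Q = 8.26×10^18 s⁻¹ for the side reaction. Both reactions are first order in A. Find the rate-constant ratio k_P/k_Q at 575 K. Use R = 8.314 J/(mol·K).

Since both paths have the same order in A, the concentration cancels and S_{P/Q} = k_P/k_Q = (A_P/A_Q)·exp[(E_Q−E_P)/(RT)].
(E_Q−E_P)/(RT) = (145−87.5)×10³/(8.314×575) = 57500/4781 = 12.03.
k_P/k_Q = (8.47×10^12/8.26×10^18)·exp(12.03) = 1.025×10^-6 × 1.674×10^5 = 0.172.

0.172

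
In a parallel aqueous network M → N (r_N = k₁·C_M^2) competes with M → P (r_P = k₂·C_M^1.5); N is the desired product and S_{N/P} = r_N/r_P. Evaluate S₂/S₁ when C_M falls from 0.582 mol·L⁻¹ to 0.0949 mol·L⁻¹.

0.404

S_{N/P} = (k₁/k₂)·C_M^0.5, so S₂/S₁ = (C_{M,2}/C_{M,1})^0.5.
= (0.0949/0.582)^0.5 = (0.1631)^0.5 = 0.404.
Selectivity toward N falls as C_M falls — high-concentration operation is favoured.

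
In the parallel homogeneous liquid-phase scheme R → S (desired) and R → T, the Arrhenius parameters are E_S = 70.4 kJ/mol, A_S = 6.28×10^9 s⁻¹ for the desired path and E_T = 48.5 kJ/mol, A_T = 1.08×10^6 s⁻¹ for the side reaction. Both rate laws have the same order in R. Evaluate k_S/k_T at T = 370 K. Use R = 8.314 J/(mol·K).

Since both paths have the same order in R, the concentration cancels and S_{S/T} = k_S/k_T = (A_S/A_T)·exp[(E_T−E_S)/(RT)].
(E_T−E_S)/(RT) = (48.5−70.4)×10³/(8.314×370) = -21900/3076 = -7.119.
k_S/k_T = (6.28×10^9/1.08×10^6)·exp(-7.119) = 5815 × 8.094×10^-4 = 4.71.
Since E_S > E_T, raising the temperature improves selectivity toward S.

4.71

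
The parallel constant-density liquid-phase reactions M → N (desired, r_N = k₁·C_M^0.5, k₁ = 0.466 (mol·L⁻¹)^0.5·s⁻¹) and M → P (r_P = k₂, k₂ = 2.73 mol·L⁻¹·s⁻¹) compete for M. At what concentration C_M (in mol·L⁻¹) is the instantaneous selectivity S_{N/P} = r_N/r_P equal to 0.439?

6.61 mol·L⁻¹

S_{N/P} = (k₁/k₂)·C_M^0.5 ⇒ C_M = (S·k₂/k₁)^(2).
= (0.439×2.73/0.466)^(2) = (2.572)^(2) = 6.61 mol·L⁻¹.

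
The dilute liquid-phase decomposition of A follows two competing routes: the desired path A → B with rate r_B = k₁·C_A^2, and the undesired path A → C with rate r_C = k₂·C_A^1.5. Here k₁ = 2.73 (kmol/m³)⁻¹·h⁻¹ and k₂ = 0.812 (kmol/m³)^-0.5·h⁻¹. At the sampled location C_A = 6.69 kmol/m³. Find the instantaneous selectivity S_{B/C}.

S_{B/C} = r_B/r_C = (k₁·C_A^2)/(k₂·C_A^1.5) = (k₁/k₂)·C_A^0.5.
= (2.73×6.690^2) / (0.812×6.690^1.5) = 122.2/14.05 = 8.70.

8.70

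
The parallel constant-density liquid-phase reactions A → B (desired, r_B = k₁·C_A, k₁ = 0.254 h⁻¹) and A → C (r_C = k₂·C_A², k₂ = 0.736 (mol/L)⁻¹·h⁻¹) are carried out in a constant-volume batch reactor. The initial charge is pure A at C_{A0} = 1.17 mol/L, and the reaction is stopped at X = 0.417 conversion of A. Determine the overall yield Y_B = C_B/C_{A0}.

0.115

C_A = C_{A0}(1−X) = 0.6821 mol/L.
Along a PFR/batch, dC_B/dC_A = −r_B/(r_B+r_C) = −k₁/(k₁+k₂·C_A).
Integrating from C_{A0} to C_A: C_B = (0.254/0.736)·ln[(0.254+0.736·1.17)/(0.254+0.736·0.682)] = 0.3451·ln(1.115/0.7560) = 0.1341 mol/L.
Y_B = C_B/C_{A0} = 0.1341/1.17 = 0.115.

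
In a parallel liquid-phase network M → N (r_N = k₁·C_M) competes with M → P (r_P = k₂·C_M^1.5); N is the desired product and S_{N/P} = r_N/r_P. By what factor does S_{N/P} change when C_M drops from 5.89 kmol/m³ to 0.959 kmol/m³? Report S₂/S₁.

S_{N/P} = (k₁/k₂)·C_M^-0.5, so S₂/S₁ = (C_{M,2}/C_{M,1})^-0.5.
= (0.959/5.89)^(-0.5) = (0.1628)^(-0.5) = 2.48.
Selectivity toward N rises as C_M falls — low-concentration operation is favoured.

2.48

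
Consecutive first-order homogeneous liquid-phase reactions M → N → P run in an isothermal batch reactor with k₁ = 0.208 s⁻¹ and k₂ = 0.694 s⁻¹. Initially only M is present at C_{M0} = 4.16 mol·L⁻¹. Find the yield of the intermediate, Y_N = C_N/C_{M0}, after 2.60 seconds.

0.179

The intermediate concentration in a first-order A→B→C sequence is C_N = k₁C_{M0}(e^(−k₁t) − e^(−k₂t))/(k₂−k₁).
e^(−k₁t) = e^(−0.208×2.60) = e^(−0.5408) = 0.5823; e^(−k₂t) = e^(−1.804) = 0.1646.
C_N = 0.208×4.16/(0.694−0.208) × (0.5823−0.1646) = 1.780×0.4177 = 0.7437 mol·L⁻¹.
Y_N = C_N/C_{M0} = 0.7437/4.16 = 0.179.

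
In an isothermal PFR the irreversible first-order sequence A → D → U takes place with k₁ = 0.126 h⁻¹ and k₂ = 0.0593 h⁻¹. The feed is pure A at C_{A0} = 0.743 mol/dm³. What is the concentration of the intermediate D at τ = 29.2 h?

For first-order series with pure A initially, C_D(τ) = k₁C_{A0}/(k₂−k₁)·(e^(−k₁τ) − e^(−k₂τ)).
e^(−k₁τ) = e^(−0.126×29.2) = e^(−3.679) = 0.02524; e^(−k₂τ) = e^(−1.732) = 0.1770.
C_D = 0.126×0.743/(0.0593−0.126) × (0.02524−0.1770) = (-1.404)×(-0.1518) = 0.2130 mol/dm³.

0.213 mol/dm³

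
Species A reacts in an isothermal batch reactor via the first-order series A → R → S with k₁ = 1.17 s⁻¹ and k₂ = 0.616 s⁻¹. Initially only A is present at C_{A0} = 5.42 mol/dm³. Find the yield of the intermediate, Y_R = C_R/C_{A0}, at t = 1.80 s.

The intermediate concentration in a first-order A→B→C sequence is C_R = k₁C_{A0}(e^(−k₁t) − e^(−k₂t))/(k₂−k₁).
e^(−k₁t) = e^(−1.17×1.80) = e^(−2.106) = 0.1217; e^(−k₂t) = e^(−1.109) = 0.3300.
C_R = 1.17×5.42/(0.616−1.17) × (0.1217−0.3300) = (-11.45)×(-0.2082) = 2.384 mol/dm³.
Y_R = C_R/C_{A0} = 2.384/5.42 = 0.440.

0.440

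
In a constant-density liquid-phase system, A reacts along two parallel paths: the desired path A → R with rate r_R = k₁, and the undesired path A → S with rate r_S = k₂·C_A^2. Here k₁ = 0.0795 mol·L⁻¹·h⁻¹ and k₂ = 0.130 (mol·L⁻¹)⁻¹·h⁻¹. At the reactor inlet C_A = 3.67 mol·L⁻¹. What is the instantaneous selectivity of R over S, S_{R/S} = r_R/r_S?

0.0454

S_{R/S} = r_R/r_S = (k₁)/(k₂·C_A^2) = (k₁/k₂)·C_A^-2.
= (0.0795) / (0.130×3.670^2) = 0.07950/1.751 = 0.0454.
The undesired path is higher order in A, so low C_A (CSTR or dilute feed) favours R.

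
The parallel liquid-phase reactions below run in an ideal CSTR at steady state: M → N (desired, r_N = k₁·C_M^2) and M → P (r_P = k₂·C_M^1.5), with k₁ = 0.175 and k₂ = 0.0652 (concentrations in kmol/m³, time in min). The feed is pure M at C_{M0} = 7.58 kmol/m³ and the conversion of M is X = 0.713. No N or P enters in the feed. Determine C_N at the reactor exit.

Exit C_M = C_{M0}(1−X) = 7.58×0.287 = 2.175 kmol/m³.
In a CSTR the entire volume is at exit conditions, so r_N = 0.175×2.175^2 = 0.8282 and r_P = 0.0652×2.175^1.5 = 0.2092.
Fraction of consumed M going to N: r_N/(r_N+r_P) = 0.7983.
C_N = 0.7983·C_{M0}·X = 0.7983×7.58×0.713 = 4.31 kmol/m³.

4.31 kmol/m³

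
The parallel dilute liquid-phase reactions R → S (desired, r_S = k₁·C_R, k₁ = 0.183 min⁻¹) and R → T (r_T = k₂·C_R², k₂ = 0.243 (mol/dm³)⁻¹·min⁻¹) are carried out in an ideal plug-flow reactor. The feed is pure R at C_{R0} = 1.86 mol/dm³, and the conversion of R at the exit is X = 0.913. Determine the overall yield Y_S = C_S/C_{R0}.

0.425

C_R = C_{R0}(1−X) = 0.1618 mol/dm³.
Along a PFR/batch, dC_S/dC_R = −r_S/(r_S+r_T) = −k₁/(k₁+k₂·C_R).
Integrating from C_{R0} to C_R: C_S = (0.183/0.243)·ln[(0.183+0.243·1.86)/(0.183+0.243·0.162)] = 0.7531·ln(0.6350/0.2223) = 0.7903 mol/dm³.
Y_S = C_S/C_{R0} = 0.7903/1.86 = 0.425.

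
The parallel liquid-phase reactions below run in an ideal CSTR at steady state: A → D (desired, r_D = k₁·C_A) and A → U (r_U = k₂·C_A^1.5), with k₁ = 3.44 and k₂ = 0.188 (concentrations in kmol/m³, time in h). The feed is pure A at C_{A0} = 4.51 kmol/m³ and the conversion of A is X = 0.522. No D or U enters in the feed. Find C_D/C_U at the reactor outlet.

Exit C_A = C_{A0}(1−X) = 4.51×0.478 = 2.156 kmol/m³.
Rates in a CSTR are evaluated at the outlet concentration: r_D = 3.44×2.156 = 7.416, r_U = 0.188×2.156^1.5 = 0.5951.
Overall selectivity = C_D/C_U = r_Dτ/(r_Uτ) = r_D/r_U = 12.5.

12.5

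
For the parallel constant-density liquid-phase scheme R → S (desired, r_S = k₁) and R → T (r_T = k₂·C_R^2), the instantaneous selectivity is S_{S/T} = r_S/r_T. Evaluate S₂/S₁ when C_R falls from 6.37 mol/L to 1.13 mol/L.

31.8

S_{S/T} = (k₁/k₂)·C_R^-2, so S₂/S₁ = (C_{R,2}/C_{R,1})^-2.
= (1.13/6.37)^(-2) = (0.1774)^(-2) = 31.8.
Selectivity toward S rises as C_R falls — low-concentration operation is favoured.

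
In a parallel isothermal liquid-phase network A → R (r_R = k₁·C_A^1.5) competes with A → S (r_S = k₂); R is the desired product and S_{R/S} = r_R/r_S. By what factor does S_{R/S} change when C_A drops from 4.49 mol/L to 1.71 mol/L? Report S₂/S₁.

S_{R/S} = (k₁/k₂)·C_A^1.5, so S₂/S₁ = (C_{A,2}/C_{A,1})^1.5.
= (1.71/4.49)^1.5 = (0.3808)^1.5 = 0.235.
Selectivity toward R falls as C_A falls — high-concentration operation is favoured.

0.235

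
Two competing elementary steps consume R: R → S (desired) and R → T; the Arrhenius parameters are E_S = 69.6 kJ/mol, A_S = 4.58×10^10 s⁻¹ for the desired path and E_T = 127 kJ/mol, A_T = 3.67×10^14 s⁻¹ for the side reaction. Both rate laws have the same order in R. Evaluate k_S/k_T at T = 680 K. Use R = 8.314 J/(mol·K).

3.20

Since both paths have the same order in R, the concentration cancels and S_{S/T} = k_S/k_T = (A_S/A_T)·exp[(E_T−E_S)/(RT)].
(E_T−E_S)/(RT) = (127−69.6)×10³/(8.314×680) = 57400/5654 = 10.15.
k_S/k_T = (4.58×10^10/3.67×10^14)·exp(10.15) = 1.248×10^-4 × 25667 = 3.20.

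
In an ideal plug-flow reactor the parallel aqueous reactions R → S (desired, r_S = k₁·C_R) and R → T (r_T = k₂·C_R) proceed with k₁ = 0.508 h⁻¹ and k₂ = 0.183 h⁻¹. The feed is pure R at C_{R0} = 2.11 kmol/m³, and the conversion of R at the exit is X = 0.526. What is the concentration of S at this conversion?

0.816 kmol/m³

C_R = C_{R0}(1−X) = 1.000 kmol/m³.
Both paths are first order in R, so the instantaneous fraction to S is constant: dC_S/d(−C_R) = k₁/(k₁+k₂) = 0.7352.
C_S = 0.7352·(C_{R0}−C_R) = 0.7352×1.110 = 0.816 kmol/m³.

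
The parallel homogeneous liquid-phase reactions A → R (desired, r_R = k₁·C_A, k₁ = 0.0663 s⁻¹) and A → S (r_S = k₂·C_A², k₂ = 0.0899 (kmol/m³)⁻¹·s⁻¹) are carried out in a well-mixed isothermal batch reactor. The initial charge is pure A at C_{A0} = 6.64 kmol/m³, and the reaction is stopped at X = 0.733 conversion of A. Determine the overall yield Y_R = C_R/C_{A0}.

C_A = C_{A0}(1−X) = 1.773 kmol/m³.
Along a PFR/batch, dC_R/dC_A = −r_R/(r_R+r_S) = −k₁/(k₁+k₂·C_A).
Integrating from C_{A0} to C_A: C_R = (0.0663/0.0899)·ln[(0.0663+0.0899·6.64)/(0.0663+0.0899·1.77)] = 0.7375·ln(0.6632/0.2257) = 0.7950 kmol/m³.
Y_R = C_R/C_{A0} = 0.7950/6.64 = 0.120.

0.120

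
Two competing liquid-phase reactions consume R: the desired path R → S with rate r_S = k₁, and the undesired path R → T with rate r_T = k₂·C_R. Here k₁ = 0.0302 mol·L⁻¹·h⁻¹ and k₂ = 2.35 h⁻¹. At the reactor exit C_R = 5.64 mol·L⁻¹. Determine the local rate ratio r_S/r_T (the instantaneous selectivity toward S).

S_{S/T} = r_S/r_T = (k₁)/(k₂·C_R) = (k₁/k₂)·C_R⁻¹.
= (0.0302) / (2.35×5.640) = 0.03020/13.25 = 0.00228.

0.00228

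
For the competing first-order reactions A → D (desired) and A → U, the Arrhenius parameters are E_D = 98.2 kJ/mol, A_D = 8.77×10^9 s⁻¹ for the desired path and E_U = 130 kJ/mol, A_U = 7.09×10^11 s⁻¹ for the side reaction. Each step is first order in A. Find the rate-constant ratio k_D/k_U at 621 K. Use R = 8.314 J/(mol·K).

Since both paths have the same order in A, the concentration cancels and S_{D/U} = k_D/k_U = (A_D/A_U)·exp[(E_U−E_D)/(RT)].
(E_U−E_D)/(RT) = (130−98.2)×10³/(8.314×621) = 31800/5163 = 6.159.
k_D/k_U = (8.77×10^9/7.09×10^11)·exp(6.159) = 0.01237 × 473.1 = 5.85.
Since E_D < E_U, lowering the temperature improves selectivity toward D.

5.85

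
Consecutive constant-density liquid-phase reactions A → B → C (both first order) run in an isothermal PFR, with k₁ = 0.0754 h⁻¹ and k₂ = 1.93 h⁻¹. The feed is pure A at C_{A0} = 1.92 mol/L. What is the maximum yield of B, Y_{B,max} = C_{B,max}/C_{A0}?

Evaluating C_B at τ_opt = ln(k₂/k₁)/(k₂−k₁) gives C_{B,max}/C_{A0} = (k₁/k₂)^[k₂/(k₂−k₁)].
= (0.0754/1.93)^(1.93/(1.93−0.0754)) = (0.03907)^(1.041) = 0.03424.

0.0342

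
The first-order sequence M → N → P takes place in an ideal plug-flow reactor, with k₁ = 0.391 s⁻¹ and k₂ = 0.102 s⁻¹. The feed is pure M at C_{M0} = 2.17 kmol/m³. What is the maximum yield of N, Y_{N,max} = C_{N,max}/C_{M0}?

For a first-order series the maximum intermediate yield is C_{N,max}/C_{M0} = (k₁/k₂)^[k₂/(k₂−k₁)].
= (0.391/0.102)^(0.102/(0.102−0.391)) = (3.833)^(-0.3529) = 0.6223.

0.622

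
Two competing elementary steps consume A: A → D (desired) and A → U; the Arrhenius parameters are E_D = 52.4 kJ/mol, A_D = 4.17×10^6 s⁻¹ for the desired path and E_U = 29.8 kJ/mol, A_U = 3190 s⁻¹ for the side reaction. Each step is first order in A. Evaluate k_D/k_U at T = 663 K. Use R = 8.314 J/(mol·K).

21.7

With equal orders, S_{D/U} = k_D/k_U = (A_D/A_U)·exp[(E_U−E_D)/(RT)].
(E_U−E_D)/(RT) = (29.8−52.4)×10³/(8.314×663) = -22600/5512 = -4.100.
k_D/k_U = (4.17×10^6/3190)·exp(-4.100) = 1307 × 0.01657 = 21.7.
Since E_D > E_U, raising the temperature improves selectivity toward D.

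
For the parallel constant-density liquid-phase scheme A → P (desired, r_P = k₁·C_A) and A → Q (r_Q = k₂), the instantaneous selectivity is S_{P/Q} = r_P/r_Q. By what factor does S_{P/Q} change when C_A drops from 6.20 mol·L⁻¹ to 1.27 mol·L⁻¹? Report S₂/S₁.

0.205

S_{P/Q} = (k₁/k₂)·C_A, so S₂/S₁ = (C_{A,2}/C_{A,1}).
= 1.27/6.20 = 0.205.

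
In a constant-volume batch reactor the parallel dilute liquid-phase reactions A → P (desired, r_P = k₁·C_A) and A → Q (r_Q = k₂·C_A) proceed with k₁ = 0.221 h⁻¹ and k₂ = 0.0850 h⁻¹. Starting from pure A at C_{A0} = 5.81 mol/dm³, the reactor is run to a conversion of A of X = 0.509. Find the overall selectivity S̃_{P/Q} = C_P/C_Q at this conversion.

2.60

C_A = C_{A0}(1−X) = 2.853 mol/dm³.
Both paths are first order in A, so the instantaneous fraction to P is constant: dC_P/d(−C_A) = k₁/(k₁+k₂) = 0.7222.
C_P = 0.7222·(C_{A0}−C_A) = 0.7222×2.957 = 2.14 mol/dm³.
C_Q = (C_{A0}−C_A)−C_P = 0.8215 mol/dm³; S̃_{P/Q} = 2.136/0.8215 = 2.60.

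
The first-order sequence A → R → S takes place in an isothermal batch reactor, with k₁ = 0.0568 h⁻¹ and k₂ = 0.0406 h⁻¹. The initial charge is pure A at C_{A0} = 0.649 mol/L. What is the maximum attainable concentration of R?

0.280 mol/L

At the optimum, C_{R,max}/C_{A0} = (k₁/k₂)^[k₂/(k₂−k₁)].
= (0.0568/0.0406)^(0.0406/(0.0406−0.0568)) = (1.399)^(-2.506) = 0.4311.
C_{R,max} = 0.4311×0.649 = 0.280 mol/L.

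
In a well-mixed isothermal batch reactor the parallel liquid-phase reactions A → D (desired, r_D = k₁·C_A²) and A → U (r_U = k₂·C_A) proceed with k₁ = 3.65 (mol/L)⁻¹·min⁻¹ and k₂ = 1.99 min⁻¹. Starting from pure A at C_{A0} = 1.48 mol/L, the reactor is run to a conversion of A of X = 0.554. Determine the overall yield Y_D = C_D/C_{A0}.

C_A = C_{A0}(1−X) = 0.6601 mol/L.
Along a PFR/batch, dC_U/dC_A = −r_U/(r_D+r_U) = −k₂/(k₂+k₁·C_A).
Integrating from C_{A0} to C_A: C_U = (1.99/3.65)·ln[(1.99+3.65·1.48)/(1.99+3.65·0.660)] = 0.5452·ln(7.392/4.399) = 0.2829 mol/L.
Then C_D = (C_{A0}−C_A) − C_U = 0.8199 − 0.2829 = 0.5370 mol/L.
Y_D = C_D/C_{A0} = 0.5370/1.48 = 0.363.

0.363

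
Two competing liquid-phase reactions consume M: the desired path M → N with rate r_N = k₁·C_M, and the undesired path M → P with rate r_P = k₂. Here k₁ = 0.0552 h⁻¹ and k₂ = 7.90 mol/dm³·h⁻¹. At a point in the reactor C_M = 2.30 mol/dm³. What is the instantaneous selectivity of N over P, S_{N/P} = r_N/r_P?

0.0161

S_{N/P} = r_N/r_P = (k₁·C_M)/(k₂) = (k₁/k₂)·C_M.
= (0.0552×2.300) / (7.90) = 0.1270/7.900 = 0.0161.
Since the desired path is higher order in M, keeping C_M high (PFR or concentrated feed) favours N.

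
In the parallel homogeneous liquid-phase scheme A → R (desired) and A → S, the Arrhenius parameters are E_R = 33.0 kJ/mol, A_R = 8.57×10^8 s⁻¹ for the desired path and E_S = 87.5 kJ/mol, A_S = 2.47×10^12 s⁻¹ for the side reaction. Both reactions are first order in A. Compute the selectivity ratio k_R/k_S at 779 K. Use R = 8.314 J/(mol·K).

k_R/k_S = (A_R/A_S)·exp[−(E_R−E_S)/(RT)] = (A_R/A_S)·exp[(E_S−E_R)/(RT)].
(E_S−E_R)/(RT) = (87.5−33.0)×10³/(8.314×779) = 54500/6477 = 8.415.
k_R/k_S = (8.57×10^8/2.47×10^12)·exp(8.415) = 3.470×10^-4 × 4514 = 1.57.

1.57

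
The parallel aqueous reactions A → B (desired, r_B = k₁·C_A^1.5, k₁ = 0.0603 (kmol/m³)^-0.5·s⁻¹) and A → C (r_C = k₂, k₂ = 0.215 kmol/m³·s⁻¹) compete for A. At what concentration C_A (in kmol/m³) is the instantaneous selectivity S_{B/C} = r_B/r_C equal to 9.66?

10.6 kmol/m³

S_{B/C} = (k₁/k₂)·C_A^1.5 ⇒ C_A = (S·k₂/k₁)^(1/1.5).
= (9.66×0.215/0.0603)^(0.6667) = (34.44)^(0.6667) = 10.6 kmol/m³.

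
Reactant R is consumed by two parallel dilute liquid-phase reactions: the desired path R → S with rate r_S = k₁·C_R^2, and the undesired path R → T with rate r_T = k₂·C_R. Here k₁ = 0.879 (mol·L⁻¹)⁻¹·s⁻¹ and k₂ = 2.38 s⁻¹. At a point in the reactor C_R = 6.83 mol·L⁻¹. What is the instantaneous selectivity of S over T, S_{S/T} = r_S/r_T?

S_{S/T} = r_S/r_T = (k₁·C_R^2)/(k₂·C_R) = (k₁/k₂)·C_R.
= (0.879×6.830^2) / (2.38×6.830) = 41.00/16.26 = 2.52.
Since the desired path is higher order in R, keeping C_R high (PFR or concentrated feed) favours S.

2.52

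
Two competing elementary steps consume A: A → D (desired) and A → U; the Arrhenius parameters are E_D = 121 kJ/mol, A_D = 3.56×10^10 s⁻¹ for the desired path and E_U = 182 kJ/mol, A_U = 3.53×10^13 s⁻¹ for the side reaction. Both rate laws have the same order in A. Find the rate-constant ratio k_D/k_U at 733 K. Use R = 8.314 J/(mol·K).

22.4

Since both paths have the same order in A, the concentration cancels and S_{D/U} = k_D/k_U = (A_D/A_U)·exp[(E_U−E_D)/(RT)].
(E_U−E_D)/(RT) = (182−121)×10³/(8.314×733) = 61000/6094 = 10.01.
k_D/k_U = (3.56×10^10/3.53×10^13)·exp(10.01) = 0.001008 × 22238 = 22.4.
Since E_D < E_U, lowering the temperature improves selectivity toward D.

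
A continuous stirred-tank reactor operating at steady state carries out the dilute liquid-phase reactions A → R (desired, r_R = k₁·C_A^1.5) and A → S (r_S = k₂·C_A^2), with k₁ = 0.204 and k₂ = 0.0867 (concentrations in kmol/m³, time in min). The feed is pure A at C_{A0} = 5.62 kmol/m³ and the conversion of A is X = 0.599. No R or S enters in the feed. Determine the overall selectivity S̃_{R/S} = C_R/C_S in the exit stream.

1.57

Exit C_A = C_{A0}(1−X) = 5.62×0.401 = 2.254 kmol/m³.
In a CSTR the entire volume is at exit conditions, so r_R = 0.204×2.254^1.5 = 0.6902 and r_S = 0.0867×2.254^2 = 0.4403.
Overall selectivity = C_R/C_S = r_Rτ/(r_Sτ) = r_R/r_S = 1.57.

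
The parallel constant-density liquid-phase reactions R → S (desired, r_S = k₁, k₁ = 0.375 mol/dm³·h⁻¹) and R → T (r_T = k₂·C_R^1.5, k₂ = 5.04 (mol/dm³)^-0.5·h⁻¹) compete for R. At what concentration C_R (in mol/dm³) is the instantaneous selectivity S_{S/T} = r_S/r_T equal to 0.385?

0.334 mol/dm³

S_{S/T} = (k₁/k₂)·C_R^-1.5 ⇒ C_R = (S·k₂/k₁)^(1/(-1.5)).
= (0.385×5.04/0.375)^(-0.6667) = (5.174)^(-0.6667) = 0.334 mol/dm³.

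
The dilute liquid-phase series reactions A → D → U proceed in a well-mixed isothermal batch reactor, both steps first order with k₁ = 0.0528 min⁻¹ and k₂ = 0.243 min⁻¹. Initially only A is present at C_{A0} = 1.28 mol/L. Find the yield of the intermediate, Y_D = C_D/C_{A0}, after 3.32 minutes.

0.109

For first-order series with pure A initially, C_D(t) = k₁C_{A0}/(k₂−k₁)·(e^(−k₁t) − e^(−k₂t)).
e^(−k₁t) = e^(−0.0528×3.32) = e^(−0.1753) = 0.8392; e^(−k₂t) = e^(−0.8068) = 0.4463.
C_D = 0.0528×1.28/(0.243−0.0528) × (0.8392−0.4463) = 0.3553×0.3929 = 0.1396 mol/L.
Y_D = C_D/C_{A0} = 0.1396/1.28 = 0.109.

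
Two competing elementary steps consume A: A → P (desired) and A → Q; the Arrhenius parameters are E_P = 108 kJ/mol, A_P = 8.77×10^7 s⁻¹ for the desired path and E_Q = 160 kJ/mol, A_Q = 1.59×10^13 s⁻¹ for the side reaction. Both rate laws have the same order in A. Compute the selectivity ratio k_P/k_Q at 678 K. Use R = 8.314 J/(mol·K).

With equal orders, S_{P/Q} = k_P/k_Q = (A_P/A_Q)·exp[(E_Q−E_P)/(RT)].
(E_Q−E_P)/(RT) = (160−108)×10³/(8.314×678) = 52000/5637 = 9.225.
k_P/k_Q = (8.77×10^7/1.59×10^13)·exp(9.225) = 5.516×10^-6 × 10147 = 0.0560.
Since E_P < E_Q, lowering the temperature improves selectivity toward P.

0.0560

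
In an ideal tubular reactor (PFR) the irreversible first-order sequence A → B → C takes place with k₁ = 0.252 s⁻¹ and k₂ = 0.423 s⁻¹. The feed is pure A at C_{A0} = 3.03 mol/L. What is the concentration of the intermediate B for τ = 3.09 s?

Solving the coupled first-order balances gives C_B(τ) = [k₁/(k₂−k₁)]·C_{A0}·(e^(−k₁τ) − e^(−k₂τ)).
e^(−k₁τ) = e^(−0.252×3.09) = e^(−0.7787) = 0.4590; e^(−k₂τ) = e^(−1.307) = 0.2706.
C_B = 0.252×3.03/(0.423−0.252) × (0.4590−0.2706) = 4.465×0.1884 = 0.8413 mol/L.

0.841 mol/L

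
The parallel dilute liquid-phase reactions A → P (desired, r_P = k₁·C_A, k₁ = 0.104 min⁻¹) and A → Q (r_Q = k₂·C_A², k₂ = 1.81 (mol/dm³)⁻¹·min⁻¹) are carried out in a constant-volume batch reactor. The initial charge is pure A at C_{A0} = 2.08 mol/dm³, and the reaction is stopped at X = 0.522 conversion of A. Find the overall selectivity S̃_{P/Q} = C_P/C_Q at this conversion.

C_A = C_{A0}(1−X) = 0.9942 mol/dm³.
Along a PFR/batch, dC_P/dC_A = −r_P/(r_P+r_Q) = −k₁/(k₁+k₂·C_A).
Integrating from C_{A0} to C_A: C_P = (0.104/1.81)·ln[(0.104+1.81·2.08)/(0.104+1.81·0.994)] = 0.05746·ln(3.869/1.904) = 0.04075 mol/dm³.
C_Q = (C_{A0}−C_A)−C_P = 1.045 mol/dm³; S̃_{P/Q} = 0.04075/1.045 = 0.0390.

0.0390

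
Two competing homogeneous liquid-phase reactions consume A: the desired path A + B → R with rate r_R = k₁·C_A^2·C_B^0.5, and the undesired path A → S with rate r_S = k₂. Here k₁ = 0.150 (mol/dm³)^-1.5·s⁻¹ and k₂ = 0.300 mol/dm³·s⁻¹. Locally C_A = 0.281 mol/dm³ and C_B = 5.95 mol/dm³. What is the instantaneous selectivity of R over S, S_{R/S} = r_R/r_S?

S_{R/S} = r_R/r_S = (k₁·C_A^2·C_B^0.5)/(k₂) = (k₁/k₂)·C_A^2·C_B^0.5.
= (0.150×0.2810^2×5.950^0.5) / (0.300) = 0.02889/0.3000 = 0.0963.
Since the desired path is higher order in A, keeping C_A high (PFR or concentrated feed) favours R.

0.0963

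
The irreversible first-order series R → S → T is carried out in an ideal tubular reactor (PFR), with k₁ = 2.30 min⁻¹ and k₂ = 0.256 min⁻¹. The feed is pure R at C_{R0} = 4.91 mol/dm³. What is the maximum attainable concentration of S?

At the optimum, C_{S,max}/C_{R0} = (k₁/k₂)^[k₂/(k₂−k₁)].
= (2.30/0.256)^(0.256/(0.256−2.30)) = (8.984)^(-0.1252) = 0.7596.
C_{S,max} = 0.7596×4.91 = 3.73 mol/dm³.

3.73 mol/dm³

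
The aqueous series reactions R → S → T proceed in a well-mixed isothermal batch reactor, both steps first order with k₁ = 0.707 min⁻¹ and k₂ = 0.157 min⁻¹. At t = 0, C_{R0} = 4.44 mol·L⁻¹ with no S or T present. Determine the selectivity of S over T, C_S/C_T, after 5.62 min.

For first-order series with pure R initially, C_S(t) = k₁C_{R0}/(k₂−k₁)·(e^(−k₁t) − e^(−k₂t)).
e^(−k₁t) = e^(−0.707×5.62) = e^(−3.973) = 0.01881; e^(−k₂t) = e^(−0.8823) = 0.4138.
C_S = 0.707×4.44/(0.157−0.707) × (0.01881−0.4138) = (-5.707)×(-0.3950) = 2.254 mol·L⁻¹.
C_R = C_{R0}e^(−k₁t) = 0.08352 mol·L⁻¹, so C_T = C_{R0}−C_R−C_S = 2.102 mol·L⁻¹; C_S/C_T = 1.07.

1.07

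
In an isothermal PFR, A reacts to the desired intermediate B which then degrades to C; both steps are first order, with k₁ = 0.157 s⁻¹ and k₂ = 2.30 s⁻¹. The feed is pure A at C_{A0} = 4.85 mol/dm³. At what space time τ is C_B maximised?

For first-order series the maximum of C_B occurs at τ_opt = ln(k₂/k₁)/(k₂−k₁).
= ln(2.30/0.157)/(2.30−0.157) = ln(14.65)/2.143 = 2.684/2.143 = 1.25 s.

1.25 s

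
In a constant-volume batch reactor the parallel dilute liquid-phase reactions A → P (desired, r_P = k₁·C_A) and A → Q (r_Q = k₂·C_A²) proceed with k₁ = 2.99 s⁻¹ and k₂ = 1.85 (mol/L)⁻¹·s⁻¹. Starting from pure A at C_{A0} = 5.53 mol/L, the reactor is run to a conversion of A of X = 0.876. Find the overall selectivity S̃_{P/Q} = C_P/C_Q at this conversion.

C_A = C_{A0}(1−X) = 0.6857 mol/L.
Along a PFR/batch, dC_P/dC_A = −r_P/(r_P+r_Q) = −k₁/(k₁+k₂·C_A).
Integrating from C_{A0} to C_A: C_P = (2.99/1.85)·ln[(2.99+1.85·5.53)/(2.99+1.85·0.686)] = 1.616·ln(13.22/4.259) = 1.831 mol/L.
C_Q = (C_{A0}−C_A)−C_P = 3.013 mol/L; S̃_{P/Q} = 1.831/3.013 = 0.608.

0.608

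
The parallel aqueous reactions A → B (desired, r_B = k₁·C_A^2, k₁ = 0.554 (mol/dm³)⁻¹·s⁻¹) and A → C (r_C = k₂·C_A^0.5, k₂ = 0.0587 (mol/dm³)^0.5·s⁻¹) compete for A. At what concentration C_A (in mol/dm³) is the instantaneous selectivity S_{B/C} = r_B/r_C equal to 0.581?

0.156 mol/dm³

S_{B/C} = (k₁/k₂)·C_A^1.5 ⇒ C_A = (S·k₂/k₁)^(1/1.5).
= (0.581×0.0587/0.554)^(0.6667) = (0.06156)^(0.6667) = 0.156 mol/dm³.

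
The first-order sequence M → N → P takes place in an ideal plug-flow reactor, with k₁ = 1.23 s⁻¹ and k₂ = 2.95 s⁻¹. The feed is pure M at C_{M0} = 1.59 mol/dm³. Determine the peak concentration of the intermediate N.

At the optimum, C_{N,max}/C_{M0} = (k₁/k₂)^[k₂/(k₂−k₁)].
= (1.23/2.95)^(2.95/(2.95−1.23)) = (0.4169)^(1.715) = 0.2230.
C_{N,max} = 0.2230×1.59 = 0.355 mol/dm³.

0.355 mol/dm³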